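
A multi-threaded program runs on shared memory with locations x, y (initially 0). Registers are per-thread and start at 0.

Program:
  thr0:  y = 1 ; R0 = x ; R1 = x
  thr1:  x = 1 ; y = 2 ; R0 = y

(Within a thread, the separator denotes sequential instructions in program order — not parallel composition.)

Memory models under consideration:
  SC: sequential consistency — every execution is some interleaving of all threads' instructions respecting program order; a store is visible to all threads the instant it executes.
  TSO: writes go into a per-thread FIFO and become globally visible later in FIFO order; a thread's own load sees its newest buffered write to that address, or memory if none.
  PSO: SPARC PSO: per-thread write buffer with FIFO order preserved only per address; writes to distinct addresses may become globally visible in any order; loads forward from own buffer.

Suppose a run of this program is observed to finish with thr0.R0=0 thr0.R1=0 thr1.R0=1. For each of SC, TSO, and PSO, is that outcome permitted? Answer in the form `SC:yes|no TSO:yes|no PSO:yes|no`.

SC:no TSO:yes PSO:yes

outcome vector order: (thr0.R0,thr0.R1,thr1.R0)
[SC] allowed = {002, 012, 111, 112}
[TSO] allowed = {001, 002, 011, 012, 111, 112}
[PSO] allowed = {001, 002, 011, 012, 111, 112}
target 001 ∈ {TSO,PSO}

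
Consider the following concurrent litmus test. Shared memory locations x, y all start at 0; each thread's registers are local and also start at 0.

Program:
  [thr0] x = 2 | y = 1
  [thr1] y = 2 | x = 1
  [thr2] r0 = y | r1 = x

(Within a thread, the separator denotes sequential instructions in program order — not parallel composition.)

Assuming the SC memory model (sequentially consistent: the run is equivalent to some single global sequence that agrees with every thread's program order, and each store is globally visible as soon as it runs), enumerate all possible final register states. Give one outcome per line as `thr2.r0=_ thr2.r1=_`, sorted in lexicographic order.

thr2.r0=0 thr2.r1=0
thr2.r0=0 thr2.r1=1
thr2.r0=0 thr2.r1=2
thr2.r0=1 thr2.r1=1
thr2.r0=1 thr2.r1=2
thr2.r0=2 thr2.r1=0
thr2.r0=2 thr2.r1=1
thr2.r0=2 thr2.r1=2

outcome vector order: (thr2.r0,thr2.r1)
|SC outcomes| = 8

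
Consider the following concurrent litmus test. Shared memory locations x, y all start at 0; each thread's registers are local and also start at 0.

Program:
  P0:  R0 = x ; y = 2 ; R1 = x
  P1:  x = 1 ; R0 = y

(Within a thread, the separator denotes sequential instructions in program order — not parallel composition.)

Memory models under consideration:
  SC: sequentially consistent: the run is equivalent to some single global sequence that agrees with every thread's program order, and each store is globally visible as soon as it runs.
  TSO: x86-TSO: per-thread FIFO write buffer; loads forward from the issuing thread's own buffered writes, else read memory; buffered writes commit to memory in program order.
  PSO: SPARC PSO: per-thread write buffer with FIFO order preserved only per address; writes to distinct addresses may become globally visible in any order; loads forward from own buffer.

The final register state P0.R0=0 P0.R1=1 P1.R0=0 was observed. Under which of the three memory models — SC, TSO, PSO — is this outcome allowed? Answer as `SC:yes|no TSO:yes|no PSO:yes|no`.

outcome vector order: (P0.R0,P0.R1,P1.R0)
SC (5): 0/0/2; 0/1/0; 0/1/2; 1/1/0; 1/1/2
TSO (6): 0/0/0; 0/0/2; 0/1/0; 0/1/2; 1/1/0; 1/1/2
PSO (6): 0/0/0; 0/0/2; 0/1/0; 0/1/2; 1/1/0; 1/1/2
target 0/1/0 ∈ {SC,TSO,PSO}

SC:yes TSO:yes PSO:yes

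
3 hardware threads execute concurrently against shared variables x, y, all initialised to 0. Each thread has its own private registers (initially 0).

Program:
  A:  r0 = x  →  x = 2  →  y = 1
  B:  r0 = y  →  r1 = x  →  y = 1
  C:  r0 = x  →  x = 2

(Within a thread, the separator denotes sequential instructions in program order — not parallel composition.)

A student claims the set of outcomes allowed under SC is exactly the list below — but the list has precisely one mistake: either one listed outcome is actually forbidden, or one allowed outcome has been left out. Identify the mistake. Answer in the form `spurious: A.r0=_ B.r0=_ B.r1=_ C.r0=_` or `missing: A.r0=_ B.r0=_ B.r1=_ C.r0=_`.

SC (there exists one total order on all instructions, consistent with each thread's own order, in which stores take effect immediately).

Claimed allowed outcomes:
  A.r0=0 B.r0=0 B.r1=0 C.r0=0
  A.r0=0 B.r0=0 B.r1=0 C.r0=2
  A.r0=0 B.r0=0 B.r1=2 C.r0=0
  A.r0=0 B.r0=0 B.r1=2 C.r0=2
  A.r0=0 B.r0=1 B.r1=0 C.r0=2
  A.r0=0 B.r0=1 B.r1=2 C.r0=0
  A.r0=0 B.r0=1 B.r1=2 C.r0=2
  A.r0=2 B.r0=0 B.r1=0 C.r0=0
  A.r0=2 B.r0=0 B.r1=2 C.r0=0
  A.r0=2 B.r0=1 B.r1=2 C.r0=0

outcome vector order: (A.r0,B.r0,B.r1,C.r0)
under SC → (0,0,0,0); (0,0,0,2); (0,0,2,0); (0,0,2,2); (0,1,2,0); (0,1,2,2); (2,0,0,0); (2,0,2,0); (2,1,2,0)
claimed∖SC = {(0,1,0,2)}

spurious: A.r0=0 B.r0=1 B.r1=0 C.r0=2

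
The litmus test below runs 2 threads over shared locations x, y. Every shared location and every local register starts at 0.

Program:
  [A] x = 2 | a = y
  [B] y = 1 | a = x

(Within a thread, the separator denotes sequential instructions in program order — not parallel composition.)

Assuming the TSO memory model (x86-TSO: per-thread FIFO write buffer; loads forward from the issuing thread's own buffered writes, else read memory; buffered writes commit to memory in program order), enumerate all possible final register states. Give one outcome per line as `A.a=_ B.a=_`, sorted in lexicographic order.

A.a=0 B.a=0
A.a=0 B.a=2
A.a=1 B.a=0
A.a=1 B.a=2

outcome vector order: (A.a,B.a)
|TSO outcomes| = 4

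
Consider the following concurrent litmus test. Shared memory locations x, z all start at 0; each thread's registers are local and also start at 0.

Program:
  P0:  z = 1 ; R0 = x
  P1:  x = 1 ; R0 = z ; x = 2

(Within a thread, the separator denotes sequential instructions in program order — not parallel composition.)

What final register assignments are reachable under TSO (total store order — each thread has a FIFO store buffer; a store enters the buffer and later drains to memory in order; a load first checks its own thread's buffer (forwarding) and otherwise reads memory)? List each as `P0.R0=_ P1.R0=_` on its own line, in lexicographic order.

P0.R0=0 P1.R0=0
P0.R0=0 P1.R0=1
P0.R0=1 P1.R0=0
P0.R0=1 P1.R0=1
P0.R0=2 P1.R0=0
P0.R0=2 P1.R0=1

outcome vector order: (P0.R0,P1.R0)
|TSO outcomes| = 6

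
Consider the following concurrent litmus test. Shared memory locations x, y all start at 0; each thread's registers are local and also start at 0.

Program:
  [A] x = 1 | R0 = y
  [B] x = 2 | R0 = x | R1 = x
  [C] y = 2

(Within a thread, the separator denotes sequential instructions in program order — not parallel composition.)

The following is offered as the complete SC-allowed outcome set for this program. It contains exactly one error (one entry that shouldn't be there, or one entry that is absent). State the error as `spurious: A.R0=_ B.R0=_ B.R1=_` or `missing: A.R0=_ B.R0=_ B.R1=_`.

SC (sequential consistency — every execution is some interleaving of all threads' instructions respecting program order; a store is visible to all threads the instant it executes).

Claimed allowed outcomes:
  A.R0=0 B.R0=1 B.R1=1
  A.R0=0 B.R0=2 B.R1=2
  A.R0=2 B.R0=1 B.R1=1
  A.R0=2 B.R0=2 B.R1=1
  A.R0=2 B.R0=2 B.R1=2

missing: A.R0=0 B.R0=2 B.R1=1

outcome vector order: (A.R0,B.R0,B.R1)
SC (6): <0 1 1>; <0 2 1>; <0 2 2>; <2 1 1>; <2 2 1>; <2 2 2>
SC∖claimed = {<0 2 1>}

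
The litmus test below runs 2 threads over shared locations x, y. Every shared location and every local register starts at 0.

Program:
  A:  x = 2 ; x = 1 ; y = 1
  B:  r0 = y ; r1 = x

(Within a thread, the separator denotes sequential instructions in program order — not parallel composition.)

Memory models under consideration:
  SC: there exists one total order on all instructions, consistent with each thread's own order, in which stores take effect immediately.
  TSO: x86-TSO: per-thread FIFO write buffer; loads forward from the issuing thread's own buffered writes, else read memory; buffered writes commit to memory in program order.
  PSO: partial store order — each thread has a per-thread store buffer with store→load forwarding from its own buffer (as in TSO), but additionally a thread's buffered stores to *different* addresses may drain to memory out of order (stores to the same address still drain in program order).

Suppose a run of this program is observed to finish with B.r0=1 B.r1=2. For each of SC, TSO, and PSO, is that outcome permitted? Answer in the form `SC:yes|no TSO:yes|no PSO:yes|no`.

outcome vector order: (B.r0,B.r1)
[SC] allowed = {<0 0>; <0 1>; <0 2>; <1 1>}
[TSO] allowed = {<0 0>; <0 1>; <0 2>; <1 1>}
[PSO] allowed = {<0 0>; <0 1>; <0 2>; <1 0>; <1 1>; <1 2>}
target <1 2> ∈ {PSO}

SC:no TSO:no PSO:yes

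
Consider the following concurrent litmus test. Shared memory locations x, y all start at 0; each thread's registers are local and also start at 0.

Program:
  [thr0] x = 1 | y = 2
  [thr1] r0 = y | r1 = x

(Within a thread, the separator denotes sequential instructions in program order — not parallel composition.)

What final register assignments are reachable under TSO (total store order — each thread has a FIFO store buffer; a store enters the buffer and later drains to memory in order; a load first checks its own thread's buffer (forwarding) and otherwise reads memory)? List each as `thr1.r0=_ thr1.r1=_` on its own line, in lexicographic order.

outcome vector order: (thr1.r0,thr1.r1)
|TSO outcomes| = 3

thr1.r0=0 thr1.r1=0
thr1.r0=0 thr1.r1=1
thr1.r0=2 thr1.r1=1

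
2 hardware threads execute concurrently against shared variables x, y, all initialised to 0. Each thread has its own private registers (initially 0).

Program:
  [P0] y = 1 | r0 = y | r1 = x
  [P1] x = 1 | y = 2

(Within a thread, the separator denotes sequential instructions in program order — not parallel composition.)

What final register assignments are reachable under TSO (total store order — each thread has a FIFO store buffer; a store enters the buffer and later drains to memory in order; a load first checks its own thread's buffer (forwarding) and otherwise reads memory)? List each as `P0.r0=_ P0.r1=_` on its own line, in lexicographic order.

P0.r0=1 P0.r1=0
P0.r0=1 P0.r1=1
P0.r0=2 P0.r1=1

outcome vector order: (P0.r0,P0.r1)
|TSO outcomes| = 3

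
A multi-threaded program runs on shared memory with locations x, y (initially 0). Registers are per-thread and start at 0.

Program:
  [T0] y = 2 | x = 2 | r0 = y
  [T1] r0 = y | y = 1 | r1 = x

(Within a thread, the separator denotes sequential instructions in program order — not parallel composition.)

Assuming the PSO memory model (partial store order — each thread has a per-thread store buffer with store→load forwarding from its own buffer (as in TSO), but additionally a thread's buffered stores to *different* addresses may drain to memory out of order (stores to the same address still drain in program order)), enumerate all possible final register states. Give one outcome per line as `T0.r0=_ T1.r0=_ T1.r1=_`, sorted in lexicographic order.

outcome vector order: (T0.r0,T1.r0,T1.r1)
|PSO outcomes| = 8

T0.r0=1 T1.r0=0 T1.r1=0
T0.r0=1 T1.r0=0 T1.r1=2
T0.r0=1 T1.r0=2 T1.r1=0
T0.r0=1 T1.r0=2 T1.r1=2
T0.r0=2 T1.r0=0 T1.r1=0
T0.r0=2 T1.r0=0 T1.r1=2
T0.r0=2 T1.r0=2 T1.r1=0
T0.r0=2 T1.r0=2 T1.r1=2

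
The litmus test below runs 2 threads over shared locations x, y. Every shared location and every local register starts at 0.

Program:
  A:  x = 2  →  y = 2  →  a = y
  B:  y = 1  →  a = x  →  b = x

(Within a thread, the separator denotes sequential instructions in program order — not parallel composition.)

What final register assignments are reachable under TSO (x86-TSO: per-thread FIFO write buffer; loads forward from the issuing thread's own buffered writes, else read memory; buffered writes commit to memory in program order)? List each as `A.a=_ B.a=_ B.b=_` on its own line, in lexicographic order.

A.a=1 B.a=0 B.b=0
A.a=1 B.a=0 B.b=2
A.a=1 B.a=2 B.b=2
A.a=2 B.a=0 B.b=0
A.a=2 B.a=0 B.b=2
A.a=2 B.a=2 B.b=2

outcome vector order: (A.a,B.a,B.b)
|TSO outcomes| = 6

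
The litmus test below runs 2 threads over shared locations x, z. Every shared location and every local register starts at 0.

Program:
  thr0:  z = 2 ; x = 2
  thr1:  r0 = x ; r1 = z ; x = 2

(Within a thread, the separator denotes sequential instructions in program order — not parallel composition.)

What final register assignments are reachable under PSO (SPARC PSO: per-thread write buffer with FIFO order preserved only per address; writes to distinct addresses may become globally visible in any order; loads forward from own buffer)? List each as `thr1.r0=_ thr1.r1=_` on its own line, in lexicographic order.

outcome vector order: (thr1.r0,thr1.r1)
|PSO outcomes| = 4

thr1.r0=0 thr1.r1=0
thr1.r0=0 thr1.r1=2
thr1.r0=2 thr1.r1=0
thr1.r0=2 thr1.r1=2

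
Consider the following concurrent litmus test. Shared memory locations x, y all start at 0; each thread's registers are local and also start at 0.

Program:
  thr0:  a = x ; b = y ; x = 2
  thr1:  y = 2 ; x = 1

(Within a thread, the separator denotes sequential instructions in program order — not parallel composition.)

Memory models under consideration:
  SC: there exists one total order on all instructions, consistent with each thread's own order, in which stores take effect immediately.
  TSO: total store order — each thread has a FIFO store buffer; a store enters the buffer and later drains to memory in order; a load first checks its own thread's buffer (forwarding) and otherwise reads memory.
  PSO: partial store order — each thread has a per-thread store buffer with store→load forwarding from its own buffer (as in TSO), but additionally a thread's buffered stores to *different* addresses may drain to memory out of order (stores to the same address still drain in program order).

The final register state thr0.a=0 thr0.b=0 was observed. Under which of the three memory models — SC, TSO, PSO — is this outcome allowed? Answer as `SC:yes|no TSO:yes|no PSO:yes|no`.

SC:yes TSO:yes PSO:yes

outcome vector order: (thr0.a,thr0.b)
SC: 3 outcomes — {(0,0); (0,2); (1,2)}
TSO: 3 outcomes — {(0,0); (0,2); (1,2)}
PSO: 4 outcomes — {(0,0); (0,2); (1,0); (1,2)}
target (0,0) ∈ {SC,TSO,PSO}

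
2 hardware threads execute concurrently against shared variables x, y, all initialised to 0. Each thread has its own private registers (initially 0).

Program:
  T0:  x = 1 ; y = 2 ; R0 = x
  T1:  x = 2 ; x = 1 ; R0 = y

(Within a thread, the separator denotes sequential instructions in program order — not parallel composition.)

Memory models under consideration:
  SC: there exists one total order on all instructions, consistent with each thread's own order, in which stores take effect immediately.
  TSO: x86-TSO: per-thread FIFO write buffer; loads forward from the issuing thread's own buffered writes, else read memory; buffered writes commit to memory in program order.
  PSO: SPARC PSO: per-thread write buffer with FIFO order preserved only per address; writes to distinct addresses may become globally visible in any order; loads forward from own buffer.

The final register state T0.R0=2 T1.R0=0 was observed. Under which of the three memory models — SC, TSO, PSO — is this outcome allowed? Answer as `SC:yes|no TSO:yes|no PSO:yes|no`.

SC:no TSO:yes PSO:yes

outcome vector order: (T0.R0,T1.R0)
under SC → 10, 12, 22
under TSO → 10, 12, 20, 22
under PSO → 10, 12, 20, 22
target 20 ∈ {TSO,PSO}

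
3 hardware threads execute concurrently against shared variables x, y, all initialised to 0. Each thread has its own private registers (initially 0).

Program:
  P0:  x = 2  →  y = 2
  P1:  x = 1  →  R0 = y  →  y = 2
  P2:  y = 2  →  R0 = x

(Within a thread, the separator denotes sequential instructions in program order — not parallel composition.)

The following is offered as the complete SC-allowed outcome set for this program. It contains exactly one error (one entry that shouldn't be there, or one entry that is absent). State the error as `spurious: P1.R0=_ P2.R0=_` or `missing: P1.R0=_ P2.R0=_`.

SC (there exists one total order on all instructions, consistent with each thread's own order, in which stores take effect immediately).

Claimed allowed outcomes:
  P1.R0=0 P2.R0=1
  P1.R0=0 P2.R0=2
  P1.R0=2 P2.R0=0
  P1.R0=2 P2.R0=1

outcome vector order: (P1.R0,P2.R0)
under SC → 0/1, 0/2, 2/0, 2/1, 2/2
SC∖claimed = {2/2}

missing: P1.R0=2 P2.R0=2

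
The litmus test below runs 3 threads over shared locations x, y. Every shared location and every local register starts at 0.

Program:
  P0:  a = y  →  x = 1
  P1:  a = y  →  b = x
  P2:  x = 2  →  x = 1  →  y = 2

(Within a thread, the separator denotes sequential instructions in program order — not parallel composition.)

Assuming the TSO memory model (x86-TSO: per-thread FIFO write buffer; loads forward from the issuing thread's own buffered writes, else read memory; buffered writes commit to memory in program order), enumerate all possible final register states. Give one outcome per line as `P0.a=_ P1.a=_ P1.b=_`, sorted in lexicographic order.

outcome vector order: (P0.a,P1.a,P1.b)
|TSO outcomes| = 8

P0.a=0 P1.a=0 P1.b=0
P0.a=0 P1.a=0 P1.b=1
P0.a=0 P1.a=0 P1.b=2
P0.a=0 P1.a=2 P1.b=1
P0.a=2 P1.a=0 P1.b=0
P0.a=2 P1.a=0 P1.b=1
P0.a=2 P1.a=0 P1.b=2
P0.a=2 P1.a=2 P1.b=1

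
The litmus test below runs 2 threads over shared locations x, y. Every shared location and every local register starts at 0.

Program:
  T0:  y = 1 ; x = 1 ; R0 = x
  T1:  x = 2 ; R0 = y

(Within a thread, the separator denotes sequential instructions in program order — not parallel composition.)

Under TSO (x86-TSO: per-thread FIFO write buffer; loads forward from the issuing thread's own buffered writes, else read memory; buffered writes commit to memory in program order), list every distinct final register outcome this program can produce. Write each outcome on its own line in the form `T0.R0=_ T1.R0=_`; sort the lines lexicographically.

outcome vector order: (T0.R0,T1.R0)
|TSO outcomes| = 4

T0.R0=1 T1.R0=0
T0.R0=1 T1.R0=1
T0.R0=2 T1.R0=0
T0.R0=2 T1.R0=1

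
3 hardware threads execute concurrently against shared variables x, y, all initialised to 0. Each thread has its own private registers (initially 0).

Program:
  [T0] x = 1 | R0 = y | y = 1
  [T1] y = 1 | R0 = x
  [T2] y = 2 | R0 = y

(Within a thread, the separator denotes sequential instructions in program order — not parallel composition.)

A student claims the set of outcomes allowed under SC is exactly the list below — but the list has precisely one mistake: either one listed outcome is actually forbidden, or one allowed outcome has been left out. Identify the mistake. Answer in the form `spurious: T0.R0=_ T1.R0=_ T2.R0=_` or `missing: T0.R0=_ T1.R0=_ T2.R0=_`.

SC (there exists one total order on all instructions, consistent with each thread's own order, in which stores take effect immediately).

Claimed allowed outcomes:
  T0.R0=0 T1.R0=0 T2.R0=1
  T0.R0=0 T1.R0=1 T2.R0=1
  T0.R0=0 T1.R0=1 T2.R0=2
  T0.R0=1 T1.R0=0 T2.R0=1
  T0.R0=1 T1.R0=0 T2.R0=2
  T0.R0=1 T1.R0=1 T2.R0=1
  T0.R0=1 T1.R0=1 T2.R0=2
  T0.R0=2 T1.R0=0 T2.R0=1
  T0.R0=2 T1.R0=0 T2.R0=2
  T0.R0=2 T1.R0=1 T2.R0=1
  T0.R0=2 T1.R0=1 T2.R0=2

outcome vector order: (T0.R0,T1.R0,T2.R0)
SC: 10 outcomes — {0/1/1; 0/1/2; 1/0/1; 1/0/2; 1/1/1; 1/1/2; 2/0/1; 2/0/2; 2/1/1; 2/1/2}
claimed∖SC = {0/0/1}

spurious: T0.R0=0 T1.R0=0 T2.R0=1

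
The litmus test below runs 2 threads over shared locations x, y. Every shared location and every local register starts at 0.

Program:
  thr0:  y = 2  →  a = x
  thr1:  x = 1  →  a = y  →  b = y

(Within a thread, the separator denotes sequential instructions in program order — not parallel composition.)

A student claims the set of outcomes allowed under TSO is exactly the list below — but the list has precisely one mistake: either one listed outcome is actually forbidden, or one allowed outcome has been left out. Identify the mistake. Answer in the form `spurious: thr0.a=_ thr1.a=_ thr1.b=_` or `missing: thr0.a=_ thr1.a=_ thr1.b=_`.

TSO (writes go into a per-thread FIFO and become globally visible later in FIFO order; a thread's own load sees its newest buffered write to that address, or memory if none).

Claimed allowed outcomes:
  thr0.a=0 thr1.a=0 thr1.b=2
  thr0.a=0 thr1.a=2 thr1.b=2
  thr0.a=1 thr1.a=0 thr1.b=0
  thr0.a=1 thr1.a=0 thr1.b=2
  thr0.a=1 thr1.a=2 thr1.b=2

outcome vector order: (thr0.a,thr1.a,thr1.b)
under TSO → (0,0,0); (0,0,2); (0,2,2); (1,0,0); (1,0,2); (1,2,2)
TSO∖claimed = {(0,0,0)}

missing: thr0.a=0 thr1.a=0 thr1.b=0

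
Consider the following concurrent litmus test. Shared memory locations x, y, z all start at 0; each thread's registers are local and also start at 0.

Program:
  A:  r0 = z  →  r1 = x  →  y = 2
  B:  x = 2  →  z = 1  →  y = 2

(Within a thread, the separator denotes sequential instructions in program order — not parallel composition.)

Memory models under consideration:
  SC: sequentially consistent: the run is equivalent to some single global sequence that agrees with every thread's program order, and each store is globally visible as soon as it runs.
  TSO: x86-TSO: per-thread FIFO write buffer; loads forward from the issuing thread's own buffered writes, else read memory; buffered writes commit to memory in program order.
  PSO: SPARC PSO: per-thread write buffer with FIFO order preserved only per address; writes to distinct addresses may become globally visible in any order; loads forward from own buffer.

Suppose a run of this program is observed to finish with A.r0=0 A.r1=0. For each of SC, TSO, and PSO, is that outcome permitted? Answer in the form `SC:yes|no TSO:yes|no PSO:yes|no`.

SC:yes TSO:yes PSO:yes

outcome vector order: (A.r0,A.r1)
SC (3): 00, 02, 12
TSO (3): 00, 02, 12
PSO (4): 00, 02, 10, 12
target 00 ∈ {SC,TSO,PSO}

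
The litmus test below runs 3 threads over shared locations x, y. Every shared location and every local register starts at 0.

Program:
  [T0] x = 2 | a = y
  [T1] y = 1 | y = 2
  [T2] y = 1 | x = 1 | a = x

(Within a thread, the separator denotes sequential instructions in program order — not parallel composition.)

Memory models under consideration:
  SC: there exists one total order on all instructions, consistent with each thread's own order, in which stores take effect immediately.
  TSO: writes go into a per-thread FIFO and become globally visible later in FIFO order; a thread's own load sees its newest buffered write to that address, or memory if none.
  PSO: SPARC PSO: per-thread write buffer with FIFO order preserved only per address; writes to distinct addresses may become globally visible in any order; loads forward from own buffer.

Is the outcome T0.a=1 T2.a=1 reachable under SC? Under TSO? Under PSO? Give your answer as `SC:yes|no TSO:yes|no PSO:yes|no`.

outcome vector order: (T0.a,T2.a)
under SC → 0/1 1/1 1/2 2/1 2/2
under TSO → 0/1 0/2 1/1 1/2 2/1 2/2
under PSO → 0/1 0/2 1/1 1/2 2/1 2/2
target 1/1 ∈ {SC,TSO,PSO}

SC:yes TSO:yes PSO:yes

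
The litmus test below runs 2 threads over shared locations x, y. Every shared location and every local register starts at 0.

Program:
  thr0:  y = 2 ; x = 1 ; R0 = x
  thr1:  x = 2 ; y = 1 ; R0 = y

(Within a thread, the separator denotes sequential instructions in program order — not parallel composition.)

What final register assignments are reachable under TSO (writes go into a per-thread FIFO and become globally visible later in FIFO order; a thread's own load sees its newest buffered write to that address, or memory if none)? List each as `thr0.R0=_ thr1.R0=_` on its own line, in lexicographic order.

thr0.R0=1 thr1.R0=1
thr0.R0=1 thr1.R0=2
thr0.R0=2 thr1.R0=1

outcome vector order: (thr0.R0,thr1.R0)
|TSO outcomes| = 3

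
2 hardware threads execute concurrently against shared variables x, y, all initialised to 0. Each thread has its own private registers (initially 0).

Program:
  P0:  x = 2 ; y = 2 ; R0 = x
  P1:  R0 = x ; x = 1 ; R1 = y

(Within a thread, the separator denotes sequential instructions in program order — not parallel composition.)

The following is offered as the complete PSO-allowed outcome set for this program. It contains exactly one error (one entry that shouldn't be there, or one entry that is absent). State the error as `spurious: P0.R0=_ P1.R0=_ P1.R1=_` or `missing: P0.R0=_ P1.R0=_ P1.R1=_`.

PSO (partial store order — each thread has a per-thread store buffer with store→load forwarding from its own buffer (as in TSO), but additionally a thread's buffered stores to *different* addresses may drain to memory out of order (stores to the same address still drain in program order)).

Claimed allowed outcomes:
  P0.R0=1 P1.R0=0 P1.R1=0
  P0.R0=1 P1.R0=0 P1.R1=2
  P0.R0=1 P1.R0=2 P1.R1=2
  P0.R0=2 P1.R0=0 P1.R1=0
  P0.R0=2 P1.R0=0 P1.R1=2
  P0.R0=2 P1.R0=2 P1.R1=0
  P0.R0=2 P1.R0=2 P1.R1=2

missing: P0.R0=1 P1.R0=2 P1.R1=0

outcome vector order: (P0.R0,P1.R0,P1.R1)
[PSO] allowed = {100 102 120 122 200 202 220 222}
PSO∖claimed = {120}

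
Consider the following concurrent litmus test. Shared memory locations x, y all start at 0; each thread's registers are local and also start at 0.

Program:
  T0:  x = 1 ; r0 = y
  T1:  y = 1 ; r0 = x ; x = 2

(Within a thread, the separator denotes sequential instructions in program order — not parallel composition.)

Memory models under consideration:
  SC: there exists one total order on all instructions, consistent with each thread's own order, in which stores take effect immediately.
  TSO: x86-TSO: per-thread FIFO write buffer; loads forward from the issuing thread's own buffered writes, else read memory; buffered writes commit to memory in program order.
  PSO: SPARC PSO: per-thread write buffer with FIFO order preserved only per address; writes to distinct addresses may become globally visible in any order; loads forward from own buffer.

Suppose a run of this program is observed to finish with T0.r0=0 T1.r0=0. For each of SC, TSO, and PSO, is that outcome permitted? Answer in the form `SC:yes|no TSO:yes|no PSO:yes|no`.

SC:no TSO:yes PSO:yes

outcome vector order: (T0.r0,T1.r0)
[SC] allowed = {01; 10; 11}
[TSO] allowed = {00; 01; 10; 11}
[PSO] allowed = {00; 01; 10; 11}
target 00 ∈ {TSO,PSO}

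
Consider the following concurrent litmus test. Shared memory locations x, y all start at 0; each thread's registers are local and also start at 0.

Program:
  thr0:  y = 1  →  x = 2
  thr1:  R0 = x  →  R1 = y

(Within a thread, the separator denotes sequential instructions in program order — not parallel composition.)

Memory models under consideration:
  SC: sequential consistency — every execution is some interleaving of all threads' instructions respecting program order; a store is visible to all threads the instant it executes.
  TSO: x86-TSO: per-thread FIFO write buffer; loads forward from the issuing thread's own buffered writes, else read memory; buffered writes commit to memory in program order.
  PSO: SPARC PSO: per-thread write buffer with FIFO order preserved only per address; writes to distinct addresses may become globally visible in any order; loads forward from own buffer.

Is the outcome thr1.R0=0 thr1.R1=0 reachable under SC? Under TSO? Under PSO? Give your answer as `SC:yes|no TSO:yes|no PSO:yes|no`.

outcome vector order: (thr1.R0,thr1.R1)
SC: 3 outcomes — {(0,0); (0,1); (2,1)}
TSO: 3 outcomes — {(0,0); (0,1); (2,1)}
PSO: 4 outcomes — {(0,0); (0,1); (2,0); (2,1)}
target (0,0) ∈ {SC,TSO,PSO}

SC:yes TSO:yes PSO:yes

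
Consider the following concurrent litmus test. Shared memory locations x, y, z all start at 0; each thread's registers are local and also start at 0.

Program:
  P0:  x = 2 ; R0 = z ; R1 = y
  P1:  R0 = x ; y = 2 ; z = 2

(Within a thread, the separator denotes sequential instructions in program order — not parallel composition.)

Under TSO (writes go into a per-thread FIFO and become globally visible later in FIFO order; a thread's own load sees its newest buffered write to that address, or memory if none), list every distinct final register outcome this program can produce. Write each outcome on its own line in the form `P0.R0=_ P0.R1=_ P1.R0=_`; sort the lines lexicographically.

P0.R0=0 P0.R1=0 P1.R0=0
P0.R0=0 P0.R1=0 P1.R0=2
P0.R0=0 P0.R1=2 P1.R0=0
P0.R0=0 P0.R1=2 P1.R0=2
P0.R0=2 P0.R1=2 P1.R0=0
P0.R0=2 P0.R1=2 P1.R0=2

outcome vector order: (P0.R0,P0.R1,P1.R0)
|TSO outcomes| = 6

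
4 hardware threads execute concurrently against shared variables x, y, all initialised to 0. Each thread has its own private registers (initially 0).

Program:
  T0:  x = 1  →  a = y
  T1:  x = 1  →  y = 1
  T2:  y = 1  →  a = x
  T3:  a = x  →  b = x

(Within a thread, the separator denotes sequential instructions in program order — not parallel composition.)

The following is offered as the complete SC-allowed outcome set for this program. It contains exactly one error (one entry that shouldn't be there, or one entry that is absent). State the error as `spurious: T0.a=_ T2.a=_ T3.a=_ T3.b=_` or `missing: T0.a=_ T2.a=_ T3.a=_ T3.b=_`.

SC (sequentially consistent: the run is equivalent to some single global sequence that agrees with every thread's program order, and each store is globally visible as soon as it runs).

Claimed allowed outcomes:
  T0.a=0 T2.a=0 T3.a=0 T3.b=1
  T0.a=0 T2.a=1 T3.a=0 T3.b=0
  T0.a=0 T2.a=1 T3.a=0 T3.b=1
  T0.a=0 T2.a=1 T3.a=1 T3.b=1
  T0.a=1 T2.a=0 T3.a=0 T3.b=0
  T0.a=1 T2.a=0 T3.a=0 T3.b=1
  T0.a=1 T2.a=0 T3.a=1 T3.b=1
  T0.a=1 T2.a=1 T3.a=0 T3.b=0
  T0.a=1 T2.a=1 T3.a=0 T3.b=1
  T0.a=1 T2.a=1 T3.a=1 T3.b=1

outcome vector order: (T0.a,T2.a,T3.a,T3.b)
SC (9): <0 1 0 0>, <0 1 0 1>, <0 1 1 1>, <1 0 0 0>, <1 0 0 1>, <1 0 1 1>, <1 1 0 0>, <1 1 0 1>, <1 1 1 1>
claimed∖SC = {<0 0 0 1>}

spurious: T0.a=0 T2.a=0 T3.a=0 T3.b=1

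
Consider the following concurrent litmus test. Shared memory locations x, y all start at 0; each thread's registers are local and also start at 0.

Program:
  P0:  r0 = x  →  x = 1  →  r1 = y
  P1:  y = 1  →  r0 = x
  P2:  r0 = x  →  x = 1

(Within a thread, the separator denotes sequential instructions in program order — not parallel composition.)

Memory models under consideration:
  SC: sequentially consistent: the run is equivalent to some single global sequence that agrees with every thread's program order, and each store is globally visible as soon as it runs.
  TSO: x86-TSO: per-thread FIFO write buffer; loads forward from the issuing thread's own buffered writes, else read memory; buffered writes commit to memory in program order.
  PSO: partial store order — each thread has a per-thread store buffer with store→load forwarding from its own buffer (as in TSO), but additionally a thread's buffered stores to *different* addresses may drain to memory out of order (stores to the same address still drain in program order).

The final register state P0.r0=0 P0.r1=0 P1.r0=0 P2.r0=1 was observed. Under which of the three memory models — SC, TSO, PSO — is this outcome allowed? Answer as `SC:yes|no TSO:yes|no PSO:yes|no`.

SC:no TSO:yes PSO:yes

outcome vector order: (P0.r0,P0.r1,P1.r0,P2.r0)
under SC → 0/0/1/0, 0/0/1/1, 0/1/0/0, 0/1/0/1, 0/1/1/0, 0/1/1/1, 1/0/1/0, 1/1/0/0, 1/1/1/0
under TSO → 0/0/0/0, 0/0/0/1, 0/0/1/0, 0/0/1/1, 0/1/0/0, 0/1/0/1, 0/1/1/0, 0/1/1/1, 1/0/0/0, 1/0/1/0, 1/1/0/0, 1/1/1/0
under PSO → 0/0/0/0, 0/0/0/1, 0/0/1/0, 0/0/1/1, 0/1/0/0, 0/1/0/1, 0/1/1/0, 0/1/1/1, 1/0/0/0, 1/0/1/0, 1/1/0/0, 1/1/1/0
target 0/0/0/1 ∈ {TSO,PSO}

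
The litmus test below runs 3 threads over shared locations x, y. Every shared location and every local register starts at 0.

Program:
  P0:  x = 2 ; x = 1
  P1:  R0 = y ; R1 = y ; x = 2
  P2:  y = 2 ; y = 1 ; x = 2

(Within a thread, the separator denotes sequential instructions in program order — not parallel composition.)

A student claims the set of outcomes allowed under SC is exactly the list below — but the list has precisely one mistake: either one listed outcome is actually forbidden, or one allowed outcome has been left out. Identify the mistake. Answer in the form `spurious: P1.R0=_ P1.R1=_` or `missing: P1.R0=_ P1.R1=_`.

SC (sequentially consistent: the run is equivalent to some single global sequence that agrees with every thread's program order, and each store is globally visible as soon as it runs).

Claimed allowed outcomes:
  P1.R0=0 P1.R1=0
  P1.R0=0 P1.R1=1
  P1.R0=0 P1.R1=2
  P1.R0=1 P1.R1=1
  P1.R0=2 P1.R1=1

missing: P1.R0=2 P1.R1=2

outcome vector order: (P1.R0,P1.R1)
SC: 6 outcomes — {00; 01; 02; 11; 21; 22}
SC∖claimed = {22}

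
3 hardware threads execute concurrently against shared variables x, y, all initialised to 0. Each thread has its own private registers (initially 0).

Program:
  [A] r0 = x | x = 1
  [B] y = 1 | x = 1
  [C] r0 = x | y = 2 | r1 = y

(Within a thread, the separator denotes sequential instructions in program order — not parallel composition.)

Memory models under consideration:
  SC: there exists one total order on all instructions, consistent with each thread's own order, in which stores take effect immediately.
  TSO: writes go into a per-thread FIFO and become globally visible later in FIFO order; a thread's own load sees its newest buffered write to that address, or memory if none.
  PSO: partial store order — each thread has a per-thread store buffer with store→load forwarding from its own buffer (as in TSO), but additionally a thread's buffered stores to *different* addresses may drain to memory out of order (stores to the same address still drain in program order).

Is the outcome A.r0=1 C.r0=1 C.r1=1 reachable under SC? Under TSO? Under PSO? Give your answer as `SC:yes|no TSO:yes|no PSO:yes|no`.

SC:no TSO:no PSO:yes

outcome vector order: (A.r0,C.r0,C.r1)
under SC → <0 0 1>; <0 0 2>; <0 1 1>; <0 1 2>; <1 0 1>; <1 0 2>; <1 1 2>
under TSO → <0 0 1>; <0 0 2>; <0 1 1>; <0 1 2>; <1 0 1>; <1 0 2>; <1 1 2>
under PSO → <0 0 1>; <0 0 2>; <0 1 1>; <0 1 2>; <1 0 1>; <1 0 2>; <1 1 1>; <1 1 2>
target <1 1 1> ∈ {PSO}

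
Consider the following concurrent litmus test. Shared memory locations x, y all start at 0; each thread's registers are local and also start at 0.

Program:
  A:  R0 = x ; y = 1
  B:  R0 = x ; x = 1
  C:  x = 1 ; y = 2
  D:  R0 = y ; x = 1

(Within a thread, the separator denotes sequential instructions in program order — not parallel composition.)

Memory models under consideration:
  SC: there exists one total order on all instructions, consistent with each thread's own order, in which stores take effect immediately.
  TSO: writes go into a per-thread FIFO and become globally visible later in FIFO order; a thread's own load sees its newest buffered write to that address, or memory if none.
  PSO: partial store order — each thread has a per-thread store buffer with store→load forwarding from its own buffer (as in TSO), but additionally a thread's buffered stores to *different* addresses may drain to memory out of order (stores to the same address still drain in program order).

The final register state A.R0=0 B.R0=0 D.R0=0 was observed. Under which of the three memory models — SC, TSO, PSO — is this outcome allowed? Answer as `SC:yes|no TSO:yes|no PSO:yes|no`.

outcome vector order: (A.R0,B.R0,D.R0)
under SC → (0,0,0), (0,0,1), (0,0,2), (0,1,0), (0,1,1), (0,1,2), (1,0,0), (1,0,1), (1,0,2), (1,1,0), (1,1,1), (1,1,2)
under TSO → (0,0,0), (0,0,1), (0,0,2), (0,1,0), (0,1,1), (0,1,2), (1,0,0), (1,0,1), (1,0,2), (1,1,0), (1,1,1), (1,1,2)
under PSO → (0,0,0), (0,0,1), (0,0,2), (0,1,0), (0,1,1), (0,1,2), (1,0,0), (1,0,1), (1,0,2), (1,1,0), (1,1,1), (1,1,2)
target (0,0,0) ∈ {SC,TSO,PSO}

SC:yes TSO:yes PSO:yes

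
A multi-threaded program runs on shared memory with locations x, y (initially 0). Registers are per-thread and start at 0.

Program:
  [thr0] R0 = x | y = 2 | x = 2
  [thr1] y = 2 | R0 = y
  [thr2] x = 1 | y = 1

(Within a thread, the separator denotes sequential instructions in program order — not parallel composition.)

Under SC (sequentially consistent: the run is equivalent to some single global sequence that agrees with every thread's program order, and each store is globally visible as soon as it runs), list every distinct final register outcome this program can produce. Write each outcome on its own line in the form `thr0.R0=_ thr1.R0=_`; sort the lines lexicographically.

thr0.R0=0 thr1.R0=1
thr0.R0=0 thr1.R0=2
thr0.R0=1 thr1.R0=1
thr0.R0=1 thr1.R0=2

outcome vector order: (thr0.R0,thr1.R0)
|SC outcomes| = 4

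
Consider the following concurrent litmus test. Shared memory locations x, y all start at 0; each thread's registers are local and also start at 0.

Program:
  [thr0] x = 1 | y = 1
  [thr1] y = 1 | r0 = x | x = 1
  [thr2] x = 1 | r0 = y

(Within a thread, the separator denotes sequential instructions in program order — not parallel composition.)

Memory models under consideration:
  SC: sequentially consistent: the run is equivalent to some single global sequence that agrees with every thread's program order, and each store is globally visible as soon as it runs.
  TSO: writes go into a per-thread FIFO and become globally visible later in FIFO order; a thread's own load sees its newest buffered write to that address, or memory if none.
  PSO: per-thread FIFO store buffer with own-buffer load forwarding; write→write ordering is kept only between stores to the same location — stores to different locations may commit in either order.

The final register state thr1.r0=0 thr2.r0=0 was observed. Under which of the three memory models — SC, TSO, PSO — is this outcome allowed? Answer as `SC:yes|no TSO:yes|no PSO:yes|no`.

SC:no TSO:yes PSO:yes

outcome vector order: (thr1.r0,thr2.r0)
SC (3): <0 1>; <1 0>; <1 1>
TSO (4): <0 0>; <0 1>; <1 0>; <1 1>
PSO (4): <0 0>; <0 1>; <1 0>; <1 1>
target <0 0> ∈ {TSO,PSO}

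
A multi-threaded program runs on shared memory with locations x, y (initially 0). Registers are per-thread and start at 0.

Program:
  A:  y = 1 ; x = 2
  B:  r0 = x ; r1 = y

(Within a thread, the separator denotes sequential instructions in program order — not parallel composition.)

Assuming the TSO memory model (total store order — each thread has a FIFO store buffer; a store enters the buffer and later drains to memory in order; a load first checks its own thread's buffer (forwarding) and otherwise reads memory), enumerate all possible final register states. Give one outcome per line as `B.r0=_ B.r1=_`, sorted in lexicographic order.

outcome vector order: (B.r0,B.r1)
|TSO outcomes| = 3

B.r0=0 B.r1=0
B.r0=0 B.r1=1
B.r0=2 B.r1=1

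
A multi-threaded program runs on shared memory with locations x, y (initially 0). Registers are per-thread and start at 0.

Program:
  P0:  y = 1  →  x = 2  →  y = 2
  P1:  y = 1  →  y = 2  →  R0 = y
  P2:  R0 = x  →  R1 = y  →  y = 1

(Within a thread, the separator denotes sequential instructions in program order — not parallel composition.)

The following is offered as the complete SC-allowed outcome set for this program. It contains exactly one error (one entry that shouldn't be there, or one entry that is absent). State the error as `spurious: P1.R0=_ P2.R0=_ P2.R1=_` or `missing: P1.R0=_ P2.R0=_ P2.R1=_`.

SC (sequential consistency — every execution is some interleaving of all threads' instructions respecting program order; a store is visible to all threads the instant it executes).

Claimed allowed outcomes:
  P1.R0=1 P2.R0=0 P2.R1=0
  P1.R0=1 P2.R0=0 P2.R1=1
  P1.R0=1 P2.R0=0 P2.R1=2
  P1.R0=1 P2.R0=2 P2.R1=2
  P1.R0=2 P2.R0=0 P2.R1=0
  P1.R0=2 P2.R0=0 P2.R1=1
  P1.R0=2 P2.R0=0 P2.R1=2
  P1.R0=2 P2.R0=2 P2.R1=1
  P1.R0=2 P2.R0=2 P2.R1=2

missing: P1.R0=1 P2.R0=2 P2.R1=1

outcome vector order: (P1.R0,P2.R0,P2.R1)
under SC → 100, 101, 102, 121, 122, 200, 201, 202, 221, 222
SC∖claimed = {121}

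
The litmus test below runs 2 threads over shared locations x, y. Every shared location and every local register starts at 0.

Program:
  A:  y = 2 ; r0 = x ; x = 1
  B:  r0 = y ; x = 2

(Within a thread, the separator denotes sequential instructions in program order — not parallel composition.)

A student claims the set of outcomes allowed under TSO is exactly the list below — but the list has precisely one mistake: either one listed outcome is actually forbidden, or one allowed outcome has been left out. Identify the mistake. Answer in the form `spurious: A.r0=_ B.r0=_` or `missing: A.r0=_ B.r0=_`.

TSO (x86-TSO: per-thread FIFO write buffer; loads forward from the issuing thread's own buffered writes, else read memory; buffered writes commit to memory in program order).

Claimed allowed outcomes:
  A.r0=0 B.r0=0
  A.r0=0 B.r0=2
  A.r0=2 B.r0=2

outcome vector order: (A.r0,B.r0)
TSO (4): 00 02 20 22
TSO∖claimed = {20}

missing: A.r0=2 B.r0=0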